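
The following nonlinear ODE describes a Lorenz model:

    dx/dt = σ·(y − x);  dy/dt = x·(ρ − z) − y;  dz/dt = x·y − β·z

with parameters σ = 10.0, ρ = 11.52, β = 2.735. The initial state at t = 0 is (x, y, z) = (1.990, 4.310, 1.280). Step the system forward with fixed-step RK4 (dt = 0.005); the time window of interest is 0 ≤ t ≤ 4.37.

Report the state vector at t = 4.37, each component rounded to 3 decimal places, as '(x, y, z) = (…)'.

t=0.000: state=(1.990, 4.310, 1.280)
step 1 (dt=0.005): k1=(23.200, 16.068, 5.076), k2=(23.022, 16.595, 5.374), k3=(23.039, 16.588, 5.372), k4=(22.877, 17.108, 5.674); state += dt/6·(k1+2k2+2k3+k4)
t=0.005: state=(2.105, 4.393, 1.307)
t=0.010: state=(2.219, 4.481, 1.337)
t=0.015: state=(2.331, 4.574, 1.370)
continuing one RK4 step at a time; state shown every 40 steps (Δt=0.2):
t=0.200: state=(7.084, 10.033, 6.250)
t=0.400: state=(8.739, 6.273, 16.774)
t=0.600: state=(2.990, 1.162, 12.238)
t=0.800: state=(1.535, 1.542, 7.442)
t=1.000: state=(2.335, 3.123, 4.972)
t=1.200: state=(4.896, 6.681, 5.679)
t=1.400: state=(8.078, 8.622, 12.187)
t=1.600: state=(5.761, 3.761, 13.907)
t=1.800: state=(3.163, 2.683, 9.867)
t=2.000: state=(3.391, 3.999, 7.284)
t=2.200: state=(5.344, 6.577, 7.869)
t=2.400: state=(7.109, 7.214, 11.910)
t=2.600: state=(5.586, 4.411, 12.633)
t=2.800: state=(4.006, 3.722, 10.011)
t=3.000: state=(4.336, 4.879, 8.452)
t=3.200: state=(5.775, 6.504, 9.481)
t=3.400: state=(6.396, 6.152, 11.821)
t=3.600: state=(5.237, 4.584, 11.564)
t=3.800: state=(4.495, 4.454, 9.886)
t=4.000: state=(4.971, 5.419, 9.278)
t=4.200: state=(5.867, 6.182, 10.382)
t=4.370: state=(5.942, 5.712, 11.413)

(x, y, z) = (5.942, 5.712, 11.413)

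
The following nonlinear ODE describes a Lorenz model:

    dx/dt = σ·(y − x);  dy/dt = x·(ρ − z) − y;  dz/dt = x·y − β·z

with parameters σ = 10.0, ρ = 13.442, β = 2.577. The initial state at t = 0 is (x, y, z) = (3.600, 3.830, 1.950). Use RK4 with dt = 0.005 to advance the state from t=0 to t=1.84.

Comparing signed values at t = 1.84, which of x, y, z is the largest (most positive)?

largest component: z

t=0.000: state=(3.600, 3.830, 1.950)
step 1 (dt=0.005): k1=(2.300, 37.541, 8.763), k2=(3.181, 37.434, 9.067), k3=(3.156, 37.457, 9.073), k4=(4.015, 37.371, 9.384); state += dt/6·(k1+2k2+2k3+k4)
t=0.005: state=(3.616, 4.017, 1.995)
t=0.010: state=(3.640, 4.204, 2.044)
t=0.015: state=(3.672, 4.390, 2.096)
continuing one RK4 step at a time; state shown every 20 steps (Δt=0.1):
t=0.100: state=(5.156, 7.746, 3.719)
t=0.200: state=(8.309, 11.648, 8.847)
t=0.300: state=(10.510, 10.795, 16.975)
t=0.400: state=(8.416, 4.517, 19.766)
t=0.500: state=(4.431, 0.997, 16.663)
t=0.600: state=(1.982, 0.450, 13.041)
t=0.700: state=(1.075, 0.650, 10.144)
t=0.800: state=(0.927, 0.995, 7.908)
t=0.900: state=(1.151, 1.524, 6.225)
t=1.000: state=(1.694, 2.429, 5.056)
t=1.100: state=(2.689, 3.988, 4.525)
t=1.200: state=(4.380, 6.495, 5.137)
t=1.300: state=(6.865, 9.582, 8.053)
t=1.400: state=(9.177, 10.598, 13.784)
t=1.500: state=(8.931, 6.995, 18.084)
t=1.600: state=(6.118, 3.020, 17.206)
t=1.700: state=(3.546, 1.653, 14.199)
t=1.800: state=(2.316, 1.664, 11.368)
t=1.840: state=(2.127, 1.820, 10.400)
compare at T: x=2.127, y=1.820, z=10.400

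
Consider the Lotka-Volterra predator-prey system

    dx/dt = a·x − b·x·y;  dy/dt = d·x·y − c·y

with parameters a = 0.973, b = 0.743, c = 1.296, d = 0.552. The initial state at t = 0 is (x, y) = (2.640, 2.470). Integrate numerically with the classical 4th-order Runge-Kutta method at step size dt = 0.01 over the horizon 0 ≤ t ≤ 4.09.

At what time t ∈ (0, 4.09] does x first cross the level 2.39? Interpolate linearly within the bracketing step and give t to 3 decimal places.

t = 0.114

t=0.000: state=(2.640, 2.470)
step 1 (dt=0.01): k1=(-2.276, 0.398), k2=(-2.270, 0.383), k3=(-2.270, 0.383), k4=(-2.264, 0.368); state += dt/6·(k1+2k2+2k3+k4)
t=0.010: state=(2.617, 2.474)
t=0.020: state=(2.595, 2.477)
t=0.030: state=(2.572, 2.481)
t=0.110: state=(2.398, 2.496)
next step: t=0.120: state=(2.377, 2.496) — x has crossed 2.39
linear interpolation between t=0.110 (2.39802) and t=0.120 (2.37698) → t≈0.114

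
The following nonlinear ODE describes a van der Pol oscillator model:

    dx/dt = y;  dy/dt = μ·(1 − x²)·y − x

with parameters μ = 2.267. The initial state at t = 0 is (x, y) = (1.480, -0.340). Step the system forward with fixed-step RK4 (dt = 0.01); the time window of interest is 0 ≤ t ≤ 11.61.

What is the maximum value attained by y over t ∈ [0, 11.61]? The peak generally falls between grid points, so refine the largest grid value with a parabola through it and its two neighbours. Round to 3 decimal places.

t=0.000: state=(1.480, -0.340)
step 1 (dt=0.01): k1=(-0.340, -0.562), k2=(-0.343, -0.557), k3=(-0.343, -0.557), k4=(-0.346, -0.552); state += dt/6·(k1+2k2+2k3+k4)
t=0.010: state=(1.477, -0.346)
t=0.020: state=(1.473, -0.351)
t=0.030: state=(1.470, -0.356)
continuing one RK4 step at a time; state shown every 50 steps (Δt=0.5):
t=0.500: state=(1.250, -0.575)
t=1.000: state=(0.875, -0.995)
t=1.500: state=(0.078, -2.566)
t=2.000: state=(-1.680, -2.577)
t=2.500: state=(-2.006, 0.176)
t=3.000: state=(-1.872, 0.311)
t=3.500: state=(-1.704, 0.365)
t=4.000: state=(-1.502, 0.449)
t=4.500: state=(-1.241, 0.614)
t=5.000: state=(-0.845, 1.054)
t=5.500: state=(0.013, 2.786)
t=6.000: state=(1.765, 2.151)
t=6.500: state=(2.001, -0.201)
t=7.000: state=(1.863, -0.314)
t=7.500: state=(1.693, -0.369)
t=8.000: state=(1.489, -0.456)
t=8.500: state=(1.223, -0.629)
t=9.000: state=(0.814, -1.100)
t=9.500: state=(-0.097, -2.974)
t=10.000: state=(-1.823, -1.808)
t=10.500: state=(-1.995, 0.218)
t=11.000: state=(-1.854, 0.317)
t=11.500: state=(-1.682, 0.373)
t=11.610: state=(-1.640, 0.389)
largest grid value and its neighbours: y(5.750)=4.14076, y(5.760)=4.14498, y(5.770)=4.14143
parabola through these three points peaks at t≈5.760 with y≈4.14499

max y = 4.145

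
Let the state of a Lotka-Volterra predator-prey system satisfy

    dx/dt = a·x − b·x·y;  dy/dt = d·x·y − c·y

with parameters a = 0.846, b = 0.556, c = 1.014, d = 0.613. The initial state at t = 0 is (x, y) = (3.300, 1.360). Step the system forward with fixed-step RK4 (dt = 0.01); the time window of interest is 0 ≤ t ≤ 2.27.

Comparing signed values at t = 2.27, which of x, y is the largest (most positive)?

largest component: y

t=0.000: state=(3.300, 1.360)
step 1 (dt=0.01): k1=(0.296, 1.372), k2=(0.284, 1.380), k3=(0.284, 1.380), k4=(0.271, 1.388); state += dt/6·(k1+2k2+2k3+k4)
t=0.010: state=(3.303, 1.374)
t=0.020: state=(3.305, 1.388)
t=0.030: state=(3.308, 1.402)
continuing one RK4 step at a time; state shown every 10 steps (Δt=0.1):
t=0.100: state=(3.317, 1.505)
t=0.200: state=(3.305, 1.666)
t=0.300: state=(3.263, 1.842)
t=0.400: state=(3.189, 2.028)
t=0.500: state=(3.084, 2.222)
t=0.600: state=(2.950, 2.416)
t=0.700: state=(2.792, 2.603)
t=0.800: state=(2.616, 2.776)
t=0.900: state=(2.429, 2.928)
t=1.000: state=(2.239, 3.053)
t=1.100: state=(2.050, 3.146)
t=1.200: state=(1.870, 3.205)
t=1.300: state=(1.701, 3.231)
t=1.400: state=(1.547, 3.225)
t=1.500: state=(1.409, 3.190)
t=1.600: state=(1.286, 3.130)
t=1.700: state=(1.178, 3.050)
t=1.800: state=(1.085, 2.954)
t=1.900: state=(1.005, 2.845)
t=2.000: state=(0.937, 2.728)
t=2.100: state=(0.879, 2.606)
t=2.200: state=(0.830, 2.481)
t=2.270: state=(0.801, 2.394)
compare at T: x=0.801, y=2.394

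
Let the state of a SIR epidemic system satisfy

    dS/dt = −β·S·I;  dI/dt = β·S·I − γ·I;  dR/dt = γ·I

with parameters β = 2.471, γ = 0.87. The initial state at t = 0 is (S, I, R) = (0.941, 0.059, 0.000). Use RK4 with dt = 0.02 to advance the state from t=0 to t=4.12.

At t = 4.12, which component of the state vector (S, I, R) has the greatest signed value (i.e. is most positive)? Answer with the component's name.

largest component: R

t=0.000: state=(0.941, 0.059, 0.000)
step 1 (dt=0.02): k1=(-0.137, 0.086, 0.051), k2=(-0.139, 0.087, 0.052), k3=(-0.139, 0.087, 0.052), k4=(-0.141, 0.088, 0.053); state += dt/6·(k1+2k2+2k3+k4)
t=0.020: state=(0.938, 0.061, 0.001)
t=0.040: state=(0.935, 0.063, 0.002)
t=0.060: state=(0.932, 0.064, 0.003)
continuing one RK4 step at a time; state shown every 10 steps (Δt=0.2):
t=0.200: state=(0.910, 0.078, 0.012)
t=0.400: state=(0.870, 0.102, 0.028)
t=0.600: state=(0.822, 0.131, 0.048)
t=0.800: state=(0.764, 0.162, 0.073)
t=1.000: state=(0.700, 0.196, 0.104)
t=1.200: state=(0.630, 0.229, 0.141)
t=1.400: state=(0.558, 0.258, 0.184)
t=1.600: state=(0.489, 0.281, 0.231)
t=1.800: state=(0.424, 0.295, 0.281)
t=2.000: state=(0.365, 0.302, 0.333)
t=2.200: state=(0.315, 0.300, 0.385)
t=2.400: state=(0.272, 0.291, 0.437)
t=2.600: state=(0.236, 0.277, 0.486)
t=2.800: state=(0.207, 0.260, 0.533)
t=3.000: state=(0.183, 0.240, 0.577)
t=3.200: state=(0.163, 0.220, 0.617)
t=3.400: state=(0.147, 0.200, 0.653)
t=3.600: state=(0.134, 0.180, 0.686)
t=3.800: state=(0.123, 0.161, 0.716)
t=4.000: state=(0.114, 0.143, 0.742)
t=4.120: state=(0.110, 0.134, 0.757)
compare at T: S=0.110, I=0.134, R=0.757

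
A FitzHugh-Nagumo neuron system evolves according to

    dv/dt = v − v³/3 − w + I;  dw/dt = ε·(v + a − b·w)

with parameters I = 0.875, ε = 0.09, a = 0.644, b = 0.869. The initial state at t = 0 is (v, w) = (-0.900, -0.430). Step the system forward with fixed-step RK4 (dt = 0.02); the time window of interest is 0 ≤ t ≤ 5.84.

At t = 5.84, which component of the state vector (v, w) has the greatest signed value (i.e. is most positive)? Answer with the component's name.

t=0.000: state=(-0.900, -0.430)
step 1 (dt=0.02): k1=(0.648, 0.011), k2=(0.649, 0.011), k3=(0.649, 0.011), k4=(0.650, 0.012); state += dt/6·(k1+2k2+2k3+k4)
t=0.020: state=(-0.887, -0.430)
t=0.040: state=(-0.874, -0.430)
t=0.060: state=(-0.861, -0.429)
continuing one RK4 step at a time; state shown every 10 steps (Δt=0.2):
t=0.200: state=(-0.767, -0.427)
t=0.400: state=(-0.624, -0.421)
t=0.600: state=(-0.464, -0.413)
t=0.800: state=(-0.278, -0.401)
t=1.000: state=(-0.058, -0.387)
t=1.200: state=(0.207, -0.368)
t=1.400: state=(0.521, -0.344)
t=1.600: state=(0.878, -0.315)
t=1.800: state=(1.242, -0.280)
t=2.000: state=(1.562, -0.239)
t=2.200: state=(1.796, -0.193)
t=2.400: state=(1.940, -0.145)
t=2.600: state=(2.016, -0.096)
t=2.800: state=(2.050, -0.047)
t=3.000: state=(2.061, 0.002)
t=3.200: state=(2.059, 0.050)
t=3.400: state=(2.051, 0.098)
t=3.600: state=(2.040, 0.144)
t=3.800: state=(2.028, 0.190)
t=4.000: state=(2.014, 0.235)
t=4.200: state=(2.000, 0.278)
t=4.400: state=(1.986, 0.321)
t=4.600: state=(1.972, 0.363)
t=4.800: state=(1.957, 0.404)
t=5.000: state=(1.943, 0.444)
t=5.200: state=(1.929, 0.483)
t=5.400: state=(1.915, 0.521)
t=5.600: state=(1.900, 0.559)
t=5.800: state=(1.886, 0.596)
t=5.840: state=(1.883, 0.603)
compare at T: v=1.883, w=0.603

largest component: v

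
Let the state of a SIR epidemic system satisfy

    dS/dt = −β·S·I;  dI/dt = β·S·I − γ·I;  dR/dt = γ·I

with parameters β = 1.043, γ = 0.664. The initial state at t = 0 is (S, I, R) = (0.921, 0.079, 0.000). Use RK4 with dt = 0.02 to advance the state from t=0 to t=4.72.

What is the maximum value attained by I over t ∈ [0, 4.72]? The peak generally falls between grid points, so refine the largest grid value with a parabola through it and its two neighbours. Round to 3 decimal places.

t=0.000: state=(0.921, 0.079, 0.000)
step 1 (dt=0.02): k1=(-0.076, 0.023, 0.052), k2=(-0.076, 0.023, 0.053), k3=(-0.076, 0.023, 0.053), k4=(-0.076, 0.023, 0.053); state += dt/6·(k1+2k2+2k3+k4)
t=0.020: state=(0.919, 0.079, 0.001)
t=0.040: state=(0.918, 0.080, 0.002)
t=0.060: state=(0.916, 0.080, 0.003)
continuing one RK4 step at a time; state shown every 10 steps (Δt=0.2):
t=0.200: state=(0.906, 0.084, 0.011)
t=0.400: state=(0.889, 0.088, 0.022)
t=0.600: state=(0.873, 0.093, 0.034)
t=0.800: state=(0.856, 0.098, 0.047)
t=1.000: state=(0.838, 0.102, 0.060)
t=1.200: state=(0.820, 0.106, 0.074)
t=1.400: state=(0.802, 0.110, 0.088)
t=1.600: state=(0.783, 0.114, 0.103)
t=1.800: state=(0.765, 0.117, 0.118)
t=2.000: state=(0.746, 0.120, 0.134)
t=2.200: state=(0.727, 0.122, 0.150)
t=2.400: state=(0.709, 0.124, 0.167)
t=2.600: state=(0.691, 0.126, 0.183)
t=2.800: state=(0.673, 0.127, 0.200)
t=3.000: state=(0.655, 0.128, 0.217)
t=3.200: state=(0.638, 0.128, 0.234)
t=3.400: state=(0.621, 0.128, 0.251)
t=3.600: state=(0.604, 0.127, 0.268)
t=3.800: state=(0.589, 0.126, 0.285)
t=4.000: state=(0.573, 0.125, 0.302)
t=4.200: state=(0.559, 0.123, 0.318)
t=4.400: state=(0.545, 0.121, 0.334)
t=4.600: state=(0.531, 0.118, 0.350)
t=4.720: state=(0.523, 0.117, 0.360)
largest grid value and its neighbours: I(3.200)=0.12828, I(3.220)=0.12828, I(3.240)=0.12828
parabola through these three points peaks at t≈3.211 with I≈0.12828

max I = 0.128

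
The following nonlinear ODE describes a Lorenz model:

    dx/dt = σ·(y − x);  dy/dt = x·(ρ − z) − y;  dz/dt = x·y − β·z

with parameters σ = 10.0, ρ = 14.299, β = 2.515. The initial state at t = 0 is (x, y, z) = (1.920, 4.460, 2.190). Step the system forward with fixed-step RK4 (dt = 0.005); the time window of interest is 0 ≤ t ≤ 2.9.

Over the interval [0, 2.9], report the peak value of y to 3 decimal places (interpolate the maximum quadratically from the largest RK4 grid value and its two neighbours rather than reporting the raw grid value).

max y = 13.041

t=0.000: state=(1.920, 4.460, 2.190)
step 1 (dt=0.005): k1=(25.400, 18.789, 3.055), k2=(25.235, 19.496, 3.413), k3=(25.257, 19.488, 3.412), k4=(25.112, 20.186, 3.775); state += dt/6·(k1+2k2+2k3+k4)
t=0.005: state=(2.046, 4.557, 2.207)
t=0.010: state=(2.171, 4.662, 2.228)
t=0.015: state=(2.295, 4.773, 2.252)
continuing one RK4 step at a time; state shown every 20 steps (Δt=0.1):
t=0.100: state=(4.552, 7.574, 3.454)
t=0.200: state=(8.104, 11.967, 8.341)
t=0.300: state=(10.984, 11.920, 17.520)
t=0.400: state=(9.053, 4.789, 21.465)
t=0.500: state=(4.523, 0.559, 18.090)
t=0.600: state=(1.704, -0.053, 14.104)
t=0.700: state=(0.648, 0.115, 10.968)
t=0.800: state=(0.383, 0.308, 8.538)
t=0.900: state=(0.412, 0.525, 6.653)
t=1.000: state=(0.601, 0.873, 5.205)
t=1.100: state=(0.986, 1.508, 4.130)
t=1.200: state=(1.713, 2.691, 3.460)
t=1.300: state=(3.062, 4.855, 3.483)
t=1.400: state=(5.427, 8.386, 5.214)
t=1.500: state=(8.717, 11.942, 10.691)
t=1.600: state=(10.514, 10.181, 18.571)
t=1.700: state=(7.965, 3.918, 20.342)
t=1.800: state=(4.094, 0.924, 16.949)
t=1.900: state=(1.896, 0.569, 13.342)
t=2.000: state=(1.144, 0.835, 10.461)
t=2.100: state=(1.100, 1.272, 8.235)
t=2.200: state=(1.450, 1.982, 6.584)
t=2.300: state=(2.205, 3.217, 5.536)
t=2.400: state=(3.565, 5.322, 5.392)
t=2.500: state=(5.777, 8.417, 7.065)
t=2.600: state=(8.510, 10.969, 11.889)
t=2.700: state=(9.678, 9.132, 17.916)
t=2.800: state=(7.528, 4.308, 19.122)
t=2.900: state=(4.426, 1.834, 16.358)
largest grid value and its neighbours: y(0.250)=13.03829, y(0.255)=13.03837, y(0.260)=13.01469
parabola through these three points peaks at t≈0.253 with y≈13.04130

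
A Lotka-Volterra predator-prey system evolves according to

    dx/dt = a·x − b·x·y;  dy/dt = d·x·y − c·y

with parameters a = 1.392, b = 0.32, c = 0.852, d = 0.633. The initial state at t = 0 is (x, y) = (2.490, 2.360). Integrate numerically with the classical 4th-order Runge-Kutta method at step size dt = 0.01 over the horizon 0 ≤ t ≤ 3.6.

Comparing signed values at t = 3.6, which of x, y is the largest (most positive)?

t=0.000: state=(2.490, 2.360)
step 1 (dt=0.01): k1=(1.586, 1.709), k2=(1.584, 1.727), k3=(1.584, 1.727), k4=(1.582, 1.745); state += dt/6·(k1+2k2+2k3+k4)
t=0.010: state=(2.506, 2.377)
t=0.020: state=(2.522, 2.395)
t=0.030: state=(2.537, 2.413)
continuing one RK4 step at a time; state shown every 20 steps (Δt=0.2):
t=0.200: state=(2.793, 2.782)
t=0.400: state=(3.031, 3.395)
t=0.600: state=(3.140, 4.239)
t=0.800: state=(3.060, 5.305)
t=1.000: state=(2.772, 6.484)
t=1.200: state=(2.333, 7.563)
t=1.400: state=(1.851, 8.311)
t=1.600: state=(1.419, 8.613)
t=1.800: state=(1.082, 8.500)
t=2.000: state=(0.840, 8.088)
t=2.200: state=(0.673, 7.501)
t=2.400: state=(0.562, 6.837)
t=2.600: state=(0.490, 6.161)
t=2.800: state=(0.445, 5.511)
t=3.000: state=(0.422, 4.909)
t=3.200: state=(0.414, 4.364)
t=3.400: state=(0.420, 3.879)
t=3.600: state=(0.439, 3.454)
compare at T: x=0.439, y=3.454

largest component: y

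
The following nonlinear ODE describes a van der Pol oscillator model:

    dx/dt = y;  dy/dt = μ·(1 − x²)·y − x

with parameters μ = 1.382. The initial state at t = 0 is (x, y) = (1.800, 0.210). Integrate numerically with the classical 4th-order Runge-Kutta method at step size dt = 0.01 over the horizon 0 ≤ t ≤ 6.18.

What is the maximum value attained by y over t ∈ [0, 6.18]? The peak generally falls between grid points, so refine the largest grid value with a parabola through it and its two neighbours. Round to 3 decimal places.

t=0.000: state=(1.800, 0.210)
step 1 (dt=0.01): k1=(0.210, -2.450), k2=(0.198, -2.414), k3=(0.198, -2.415), k4=(0.186, -2.379); state += dt/6·(k1+2k2+2k3+k4)
t=0.010: state=(1.802, 0.186)
t=0.020: state=(1.804, 0.162)
t=0.030: state=(1.805, 0.140)
continuing one RK4 step at a time; state shown every 20 steps (Δt=0.2):
t=0.200: state=(1.802, -0.156)
t=0.400: state=(1.749, -0.354)
t=0.600: state=(1.665, -0.475)
t=0.800: state=(1.561, -0.567)
t=1.000: state=(1.438, -0.656)
t=1.200: state=(1.297, -0.760)
t=1.400: state=(1.133, -0.894)
t=1.600: state=(0.936, -1.082)
t=1.800: state=(0.694, -1.356)
t=2.000: state=(0.384, -1.766)
t=2.200: state=(-0.024, -2.341)
t=2.400: state=(-0.555, -2.941)
t=2.600: state=(-1.162, -2.965)
t=2.800: state=(-1.668, -1.962)
t=3.000: state=(-1.935, -0.767)
t=3.200: state=(-2.010, -0.070)
t=3.400: state=(-1.989, 0.242)
t=3.600: state=(-1.925, 0.383)
t=3.800: state=(-1.840, 0.461)
t=4.000: state=(-1.741, 0.520)
t=4.200: state=(-1.632, 0.578)
t=4.400: state=(-1.510, 0.644)
t=4.600: state=(-1.373, 0.729)
t=4.800: state=(-1.216, 0.842)
t=5.000: state=(-1.033, 0.999)
t=5.200: state=(-0.812, 1.229)
t=5.400: state=(-0.534, 1.572)
t=5.600: state=(-0.172, 2.077)
t=5.800: state=(0.306, 2.711)
t=6.000: state=(0.896, 3.089)
t=6.180: state=(1.423, 2.611)
largest grid value and its neighbours: y(5.990)=3.08842, y(6.000)=3.08917, y(6.010)=3.08724
parabola through these three points peaks at t≈5.998 with y≈3.08923

max y = 3.089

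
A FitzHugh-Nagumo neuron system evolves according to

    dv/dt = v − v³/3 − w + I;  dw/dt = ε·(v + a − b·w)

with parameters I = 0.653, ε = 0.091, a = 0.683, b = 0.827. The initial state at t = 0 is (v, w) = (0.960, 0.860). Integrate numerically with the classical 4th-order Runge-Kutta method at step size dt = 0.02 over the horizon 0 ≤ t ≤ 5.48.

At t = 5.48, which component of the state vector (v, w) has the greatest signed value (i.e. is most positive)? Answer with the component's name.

largest component: w

t=0.000: state=(0.960, 0.860)
step 1 (dt=0.02): k1=(0.458, 0.085), k2=(0.458, 0.085), k3=(0.458, 0.085), k4=(0.457, 0.085); state += dt/6·(k1+2k2+2k3+k4)
t=0.020: state=(0.969, 0.862)
t=0.040: state=(0.978, 0.863)
t=0.060: state=(0.987, 0.865)
continuing one RK4 step at a time; state shown every 10 steps (Δt=0.2):
t=0.200: state=(1.050, 0.878)
t=0.400: state=(1.135, 0.897)
t=0.600: state=(1.211, 0.917)
t=0.800: state=(1.276, 0.938)
t=1.000: state=(1.330, 0.960)
t=1.200: state=(1.372, 0.982)
t=1.400: state=(1.403, 1.005)
t=1.600: state=(1.425, 1.028)
t=1.800: state=(1.438, 1.051)
t=2.000: state=(1.445, 1.073)
t=2.200: state=(1.446, 1.096)
t=2.400: state=(1.443, 1.118)
t=2.600: state=(1.437, 1.140)
t=2.800: state=(1.428, 1.161)
t=3.000: state=(1.417, 1.181)
t=3.200: state=(1.404, 1.202)
t=3.400: state=(1.390, 1.221)
t=3.600: state=(1.375, 1.240)
t=3.800: state=(1.359, 1.259)
t=4.000: state=(1.342, 1.277)
t=4.200: state=(1.324, 1.294)
t=4.400: state=(1.305, 1.311)
t=4.600: state=(1.286, 1.327)
t=4.800: state=(1.267, 1.343)
t=5.000: state=(1.246, 1.357)
t=5.200: state=(1.225, 1.372)
t=5.400: state=(1.204, 1.386)
t=5.480: state=(1.195, 1.391)
compare at T: v=1.195, w=1.391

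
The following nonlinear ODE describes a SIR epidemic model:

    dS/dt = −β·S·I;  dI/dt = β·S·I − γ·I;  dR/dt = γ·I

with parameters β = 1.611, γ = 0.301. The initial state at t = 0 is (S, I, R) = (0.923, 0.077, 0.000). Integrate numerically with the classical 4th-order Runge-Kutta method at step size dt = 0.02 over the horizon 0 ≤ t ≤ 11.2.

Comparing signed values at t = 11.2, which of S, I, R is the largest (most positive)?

largest component: R

t=0.000: state=(0.923, 0.077, 0.000)
step 1 (dt=0.02): k1=(-0.114, 0.091, 0.023), k2=(-0.116, 0.092, 0.023), k3=(-0.116, 0.092, 0.023), k4=(-0.117, 0.093, 0.024); state += dt/6·(k1+2k2+2k3+k4)
t=0.020: state=(0.921, 0.079, 0.000)
t=0.040: state=(0.918, 0.081, 0.001)
t=0.060: state=(0.916, 0.083, 0.001)
continuing one RK4 step at a time; state shown every 25 steps (Δt=0.5):
t=0.500: state=(0.849, 0.136, 0.016)
t=1.000: state=(0.736, 0.221, 0.042)
t=1.500: state=(0.591, 0.326, 0.083)
t=2.000: state=(0.437, 0.424, 0.140)
t=2.500: state=(0.301, 0.489, 0.209)
t=3.000: state=(0.201, 0.514, 0.285)
t=3.500: state=(0.133, 0.505, 0.362)
t=4.000: state=(0.089, 0.474, 0.436)
t=4.500: state=(0.062, 0.434, 0.504)
t=5.000: state=(0.045, 0.389, 0.566)
t=5.500: state=(0.033, 0.345, 0.622)
t=6.000: state=(0.026, 0.304, 0.670)
t=6.500: state=(0.020, 0.266, 0.713)
t=7.000: state=(0.017, 0.233, 0.751)
t=7.500: state=(0.014, 0.203, 0.784)
t=8.000: state=(0.012, 0.176, 0.812)
t=8.500: state=(0.010, 0.153, 0.837)
t=9.000: state=(0.009, 0.133, 0.858)
t=9.500: state=(0.008, 0.115, 0.877)
t=10.000: state=(0.008, 0.099, 0.893)
t=10.500: state=(0.007, 0.086, 0.907)
t=11.000: state=(0.007, 0.074, 0.919)
t=11.200: state=(0.007, 0.070, 0.923)
compare at T: S=0.007, I=0.070, R=0.923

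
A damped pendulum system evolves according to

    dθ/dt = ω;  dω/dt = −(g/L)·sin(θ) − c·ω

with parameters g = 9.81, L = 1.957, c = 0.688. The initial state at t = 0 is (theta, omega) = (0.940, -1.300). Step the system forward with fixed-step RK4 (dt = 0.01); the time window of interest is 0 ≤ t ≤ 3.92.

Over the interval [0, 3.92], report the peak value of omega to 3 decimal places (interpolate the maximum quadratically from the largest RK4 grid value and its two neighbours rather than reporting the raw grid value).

t=0.000: state=(0.940, -1.300)
step 1 (dt=0.01): k1=(-1.300, -3.154), k2=(-1.316, -3.124), k3=(-1.316, -3.123), k4=(-1.331, -3.093); state += dt/6·(k1+2k2+2k3+k4)
t=0.010: state=(0.927, -1.331)
t=0.020: state=(0.913, -1.362)
t=0.030: state=(0.900, -1.392)
continuing one RK4 step at a time; state shown every 20 steps (Δt=0.2):
t=0.200: state=(0.626, -1.794)
t=0.400: state=(0.245, -1.954)
t=0.600: state=(-0.131, -1.749)
t=0.800: state=(-0.435, -1.253)
t=1.000: state=(-0.623, -0.609)
t=1.200: state=(-0.678, 0.045)
t=1.400: state=(-0.611, 0.608)
t=1.600: state=(-0.446, 1.005)
t=1.800: state=(-0.223, 1.184)
t=2.000: state=(0.011, 1.127)
t=2.200: state=(0.214, 0.871)
t=2.400: state=(0.351, 0.490)
t=2.600: state=(0.408, 0.074)
t=2.800: state=(0.384, -0.302)
t=3.000: state=(0.294, -0.577)
t=3.200: state=(0.162, -0.715)
t=3.400: state=(0.018, -0.706)
t=3.600: state=(-0.112, -0.567)
t=3.800: state=(-0.204, -0.343)
t=3.920: state=(-0.236, -0.189)
largest grid value and its neighbours: omega(1.840)=1.19063, omega(1.850)=1.19091, omega(1.860)=1.19060
parabola through these three points peaks at t≈1.850 with omega≈1.19091

max omega = 1.191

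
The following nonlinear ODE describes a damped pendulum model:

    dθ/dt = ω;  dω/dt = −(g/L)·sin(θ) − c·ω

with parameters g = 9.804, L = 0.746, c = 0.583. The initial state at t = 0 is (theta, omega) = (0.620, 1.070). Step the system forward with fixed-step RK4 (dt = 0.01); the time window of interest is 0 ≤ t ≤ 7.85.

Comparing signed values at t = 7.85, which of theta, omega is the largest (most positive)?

t=0.000: state=(0.620, 1.070)
step 1 (dt=0.01): k1=(1.070, -8.260), k2=(1.029, -8.293), k3=(1.029, -8.291), k4=(0.987, -8.321); state += dt/6·(k1+2k2+2k3+k4)
t=0.010: state=(0.630, 0.987)
t=0.020: state=(0.640, 0.904)
t=0.030: state=(0.648, 0.820)
continuing one RK4 step at a time; state shown every 50 steps (Δt=0.5):
t=0.500: state=(0.212, -2.123)
t=1.000: state=(-0.527, -0.119)
t=1.500: state=(0.028, 1.635)
t=2.000: state=(0.382, -0.496)
t=2.500: state=(-0.163, -1.034)
t=3.000: state=(-0.222, 0.766)
t=3.500: state=(0.208, 0.475)
t=4.000: state=(0.085, -0.760)
t=4.500: state=(-0.188, -0.056)
t=5.000: state=(0.012, 0.590)
t=5.500: state=(0.136, -0.193)
t=6.000: state=(-0.063, -0.364)
t=6.500: state=(-0.076, 0.290)
t=7.000: state=(0.078, 0.155)
t=7.500: state=(0.026, -0.279)
t=7.850: state=(-0.058, -0.137)
compare at T: theta=-0.058, omega=-0.137

largest component: theta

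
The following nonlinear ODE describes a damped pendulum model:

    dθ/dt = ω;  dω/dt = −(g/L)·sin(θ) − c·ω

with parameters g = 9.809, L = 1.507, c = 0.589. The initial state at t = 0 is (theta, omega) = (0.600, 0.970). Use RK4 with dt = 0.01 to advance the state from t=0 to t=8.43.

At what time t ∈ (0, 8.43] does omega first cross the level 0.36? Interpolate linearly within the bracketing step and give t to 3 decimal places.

t = 0.140

t=0.000: state=(0.600, 0.970)
step 1 (dt=0.01): k1=(0.970, -4.247), k2=(0.949, -4.260), k3=(0.949, -4.259), k4=(0.927, -4.272); state += dt/6·(k1+2k2+2k3+k4)
t=0.010: state=(0.609, 0.927)
t=0.020: state=(0.619, 0.885)
t=0.030: state=(0.627, 0.842)
t=0.140: state=(0.693, 0.361)
next step: t=0.150: state=(0.697, 0.317) — omega has crossed 0.36
linear interpolation between t=0.140 (0.36097) and t=0.150 (0.31729) → t≈0.140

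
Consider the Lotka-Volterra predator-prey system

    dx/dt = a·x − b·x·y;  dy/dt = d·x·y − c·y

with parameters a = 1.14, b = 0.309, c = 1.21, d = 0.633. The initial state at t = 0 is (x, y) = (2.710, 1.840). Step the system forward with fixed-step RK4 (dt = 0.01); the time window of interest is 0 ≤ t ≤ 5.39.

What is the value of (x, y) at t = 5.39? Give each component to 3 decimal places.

t=0.000: state=(2.710, 1.840)
step 1 (dt=0.01): k1=(1.549, 0.930), k2=(1.549, 0.941), k3=(1.549, 0.941), k4=(1.550, 0.953); state += dt/6·(k1+2k2+2k3+k4)
t=0.010: state=(2.725, 1.849)
t=0.020: state=(2.741, 1.859)
t=0.030: state=(2.756, 1.869)
continuing one RK4 step at a time; state shown every 20 steps (Δt=0.2):
t=0.200: state=(3.018, 2.076)
t=0.400: state=(3.300, 2.432)
t=0.600: state=(3.514, 2.942)
t=0.800: state=(3.606, 3.630)
t=1.000: state=(3.527, 4.485)
t=1.200: state=(3.262, 5.422)
t=1.400: state=(2.852, 6.275)
t=1.600: state=(2.383, 6.863)
t=1.800: state=(1.942, 7.080)
t=2.000: state=(1.579, 6.939)
t=2.200: state=(1.307, 6.533)
t=2.400: state=(1.114, 5.973)
t=2.600: state=(0.986, 5.353)
t=2.800: state=(0.907, 4.736)
t=3.000: state=(0.866, 4.158)
t=3.200: state=(0.855, 3.639)
t=3.400: state=(0.870, 3.186)
t=3.600: state=(0.909, 2.798)
t=3.800: state=(0.970, 2.474)
t=4.000: state=(1.055, 2.207)
t=4.200: state=(1.164, 1.993)
t=4.400: state=(1.300, 1.829)
t=4.600: state=(1.464, 1.709)
t=4.800: state=(1.658, 1.635)
t=5.000: state=(1.885, 1.605)
t=5.200: state=(2.143, 1.626)
t=5.390: state=(2.415, 1.699)

(x, y) = (2.415, 1.699)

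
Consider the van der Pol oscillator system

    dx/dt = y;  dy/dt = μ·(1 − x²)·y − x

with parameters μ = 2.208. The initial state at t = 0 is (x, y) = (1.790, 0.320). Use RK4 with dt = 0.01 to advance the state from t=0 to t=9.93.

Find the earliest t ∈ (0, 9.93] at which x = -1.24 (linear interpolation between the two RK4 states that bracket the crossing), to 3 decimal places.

t=0.000: state=(1.790, 0.320)
step 1 (dt=0.01): k1=(0.320, -3.347), k2=(0.303, -3.271), k3=(0.304, -3.273), k4=(0.287, -3.198); state += dt/6·(k1+2k2+2k3+k4)
t=0.010: state=(1.793, 0.287)
t=0.020: state=(1.796, 0.256)
t=0.030: state=(1.798, 0.226)
continuing one RK4 step at a time; state shown every 50 steps (Δt=0.5):
t=0.500: state=(1.734, -0.313)
t=1.000: state=(1.546, -0.432)
t=1.500: state=(1.297, -0.581)
t=2.000: state=(0.931, -0.943)
t=2.500: state=(0.207, -2.266)
t=2.920: state=(-1.220, -3.890)
next step: t=2.930: state=(-1.258, -3.832) — x has crossed -1.24
linear interpolation between t=2.920 (-1.21972) and t=2.930 (-1.25833) → t≈2.925

t = 2.925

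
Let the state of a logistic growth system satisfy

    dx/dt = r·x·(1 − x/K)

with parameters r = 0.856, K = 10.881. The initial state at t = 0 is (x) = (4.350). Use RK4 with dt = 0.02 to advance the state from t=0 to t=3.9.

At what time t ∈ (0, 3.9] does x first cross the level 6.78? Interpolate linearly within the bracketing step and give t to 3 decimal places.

t = 1.062

t=0.000: state=(4.350)
step 1 (dt=0.02): k1=(2.235), k2=(2.239), k3=(2.239), k4=(2.243); state += dt/6·(k1+2k2+2k3+k4)
t=0.020: state=(4.395)
t=0.040: state=(4.440)
t=0.060: state=(4.485)
continuing one RK4 step at a time; state shown every 10 steps (Δt=0.2):
t=0.200: state=(4.804)
t=0.400: state=(5.267)
t=0.600: state=(5.732)
t=0.800: state=(6.193)
t=1.000: state=(6.643)
t=1.060: state=(6.775)
next step: t=1.080: state=(6.819) — x has crossed 6.78
linear interpolation between t=1.060 (6.77547) and t=1.080 (6.81915) → t≈1.062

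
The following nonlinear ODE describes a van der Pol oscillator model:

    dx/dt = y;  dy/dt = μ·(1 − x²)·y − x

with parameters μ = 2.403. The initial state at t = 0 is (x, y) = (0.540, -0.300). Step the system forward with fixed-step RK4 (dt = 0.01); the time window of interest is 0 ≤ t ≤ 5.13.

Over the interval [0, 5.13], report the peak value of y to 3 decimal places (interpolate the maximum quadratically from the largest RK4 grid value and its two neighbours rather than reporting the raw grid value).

t=0.000: state=(0.540, -0.300)
step 1 (dt=0.01): k1=(-0.300, -1.051), k2=(-0.305, -1.059), k3=(-0.305, -1.059), k4=(-0.311, -1.068); state += dt/6·(k1+2k2+2k3+k4)
t=0.010: state=(0.537, -0.311)
t=0.020: state=(0.534, -0.321)
t=0.030: state=(0.531, -0.332)
continuing one RK4 step at a time; state shown every 20 steps (Δt=0.2):
t=0.200: state=(0.456, -0.551)
t=0.400: state=(0.311, -0.926)
t=0.600: state=(0.071, -1.519)
t=0.800: state=(-0.317, -2.404)
t=1.000: state=(-0.883, -3.121)
t=1.200: state=(-1.458, -2.335)
t=1.400: state=(-1.766, -0.817)
t=1.600: state=(-1.841, -0.052)
t=1.800: state=(-1.821, 0.203)
t=2.000: state=(-1.770, 0.291)
t=2.200: state=(-1.707, 0.334)
t=2.400: state=(-1.637, 0.366)
t=2.600: state=(-1.561, 0.400)
t=2.800: state=(-1.477, 0.440)
t=3.000: state=(-1.384, 0.492)
t=3.200: state=(-1.279, 0.564)
t=3.400: state=(-1.156, 0.665)
t=3.600: state=(-1.009, 0.821)
t=3.800: state=(-0.822, 1.076)
t=4.000: state=(-0.565, 1.533)
t=4.200: state=(-0.182, 2.392)
t=4.400: state=(0.430, 3.773)
t=4.600: state=(1.261, 4.060)
t=4.800: state=(1.851, 1.686)
t=5.000: state=(2.014, 0.222)
t=5.130: state=(2.020, -0.084)
largest grid value and its neighbours: y(4.520)=4.31146, y(4.530)=4.31331, y(4.540)=4.30610
parabola through these three points peaks at t≈4.527 with y≈4.31371

max y = 4.314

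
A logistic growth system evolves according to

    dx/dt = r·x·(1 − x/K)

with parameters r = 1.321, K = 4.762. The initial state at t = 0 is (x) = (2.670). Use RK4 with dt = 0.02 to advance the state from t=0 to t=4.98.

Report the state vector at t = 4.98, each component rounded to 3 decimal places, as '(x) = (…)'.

t=0.000: state=(2.670)
step 1 (dt=0.02): k1=(1.549), k2=(1.547), k3=(1.547), k4=(1.544); state += dt/6·(k1+2k2+2k3+k4)
t=0.020: state=(2.701)
t=0.040: state=(2.732)
t=0.060: state=(2.762)
continuing one RK4 step at a time; state shown every 10 steps (Δt=0.2):
t=0.200: state=(2.973)
t=0.400: state=(3.257)
t=0.600: state=(3.515)
t=0.800: state=(3.743)
t=1.000: state=(3.938)
t=1.200: state=(4.103)
t=1.400: state=(4.239)
t=1.600: state=(4.350)
t=1.800: state=(4.439)
t=2.000: state=(4.510)
t=2.200: state=(4.566)
t=2.400: state=(4.610)
t=2.600: state=(4.645)
t=2.800: state=(4.671)
t=3.000: state=(4.692)
t=3.200: state=(4.708)
t=3.400: state=(4.721)
t=3.600: state=(4.730)
t=3.800: state=(4.737)
t=4.000: state=(4.743)
t=4.200: state=(4.748)
t=4.400: state=(4.751)
t=4.600: state=(4.753)
t=4.800: state=(4.755)
t=4.980: state=(4.757)

(x) = (4.757)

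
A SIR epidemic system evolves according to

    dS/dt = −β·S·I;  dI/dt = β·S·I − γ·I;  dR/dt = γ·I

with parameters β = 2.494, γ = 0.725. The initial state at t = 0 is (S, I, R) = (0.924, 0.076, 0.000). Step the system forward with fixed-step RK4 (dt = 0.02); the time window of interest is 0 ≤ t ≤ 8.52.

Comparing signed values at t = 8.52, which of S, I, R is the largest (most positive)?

t=0.000: state=(0.924, 0.076, 0.000)
step 1 (dt=0.02): k1=(-0.175, 0.120, 0.055), k2=(-0.178, 0.122, 0.056), k3=(-0.178, 0.122, 0.056), k4=(-0.180, 0.123, 0.057); state += dt/6·(k1+2k2+2k3+k4)
t=0.020: state=(0.920, 0.078, 0.001)
t=0.040: state=(0.917, 0.081, 0.002)
t=0.060: state=(0.913, 0.083, 0.003)
continuing one RK4 step at a time; state shown every 25 steps (Δt=0.5):
t=0.500: state=(0.803, 0.156, 0.041)
t=1.000: state=(0.618, 0.265, 0.117)
t=1.500: state=(0.418, 0.351, 0.230)
t=2.000: state=(0.265, 0.372, 0.364)
t=2.500: state=(0.169, 0.337, 0.493)
t=3.000: state=(0.115, 0.279, 0.605)
t=3.500: state=(0.084, 0.220, 0.696)
t=4.000: state=(0.066, 0.168, 0.766)
t=4.500: state=(0.055, 0.126, 0.819)
t=5.000: state=(0.048, 0.094, 0.858)
t=5.500: state=(0.044, 0.069, 0.887)
t=6.000: state=(0.041, 0.051, 0.909)
t=6.500: state=(0.038, 0.037, 0.925)
t=7.000: state=(0.037, 0.027, 0.936)
t=7.500: state=(0.036, 0.020, 0.945)
t=8.000: state=(0.035, 0.014, 0.951)
t=8.500: state=(0.035, 0.010, 0.955)
t=8.520: state=(0.035, 0.010, 0.955)
compare at T: S=0.035, I=0.010, R=0.955

largest component: R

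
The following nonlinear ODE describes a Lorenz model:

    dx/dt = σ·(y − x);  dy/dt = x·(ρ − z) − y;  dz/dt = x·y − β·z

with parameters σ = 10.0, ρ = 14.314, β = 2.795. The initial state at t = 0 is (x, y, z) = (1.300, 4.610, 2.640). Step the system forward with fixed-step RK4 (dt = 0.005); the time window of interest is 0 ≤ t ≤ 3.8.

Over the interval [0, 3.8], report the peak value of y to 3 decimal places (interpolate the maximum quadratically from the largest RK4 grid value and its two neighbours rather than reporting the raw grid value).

t=0.000: state=(1.300, 4.610, 2.640)
step 1 (dt=0.005): k1=(33.100, 10.566, -1.386), k2=(32.537, 11.511, -0.958), k3=(32.574, 11.490, -0.964), k4=(32.046, 12.417, -0.537); state += dt/6·(k1+2k2+2k3+k4)
t=0.005: state=(1.463, 4.667, 2.635)
t=0.010: state=(1.621, 4.734, 2.635)
t=0.015: state=(1.774, 4.809, 2.638)
continuing one RK4 step at a time; state shown every 40 steps (Δt=0.2):
t=0.200: state=(7.669, 11.507, 7.621)
t=0.400: state=(9.670, 5.988, 21.117)
t=0.600: state=(2.387, 0.509, 13.941)
t=0.800: state=(1.129, 1.252, 8.140)
t=1.000: state=(2.240, 3.300, 5.215)
t=1.200: state=(6.046, 8.876, 6.952)
t=1.400: state=(9.982, 9.117, 18.398)
t=1.600: state=(4.377, 1.886, 15.737)
t=1.800: state=(2.300, 2.346, 9.810)
t=2.000: state=(3.734, 5.125, 7.261)
t=2.200: state=(7.713, 9.841, 11.289)
t=2.400: state=(8.060, 5.961, 17.950)
t=2.600: state=(3.948, 2.801, 13.522)
t=2.800: state=(3.610, 4.238, 9.530)
t=3.000: state=(6.070, 7.756, 9.991)
t=3.200: state=(8.290, 8.067, 15.798)
t=3.400: state=(5.598, 4.051, 15.249)
t=3.600: state=(4.122, 4.193, 11.382)
t=3.800: state=(5.477, 6.635, 10.433)
largest grid value and its neighbours: y(0.260)=13.01348, y(0.265)=13.02517, y(0.270)=13.01433
parabola through these three points peaks at t≈0.265 with y≈13.02518

max y = 13.025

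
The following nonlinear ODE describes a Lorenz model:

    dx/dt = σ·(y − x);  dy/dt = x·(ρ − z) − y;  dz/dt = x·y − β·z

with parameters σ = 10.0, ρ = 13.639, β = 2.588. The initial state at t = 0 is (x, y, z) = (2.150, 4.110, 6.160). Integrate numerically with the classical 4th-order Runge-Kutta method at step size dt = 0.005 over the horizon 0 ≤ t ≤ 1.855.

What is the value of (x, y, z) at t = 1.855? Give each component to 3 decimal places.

t=0.000: state=(2.150, 4.110, 6.160)
step 1 (dt=0.005): k1=(19.600, 11.970, -7.106), k2=(19.409, 12.345, -6.792), k3=(19.423, 12.339, -6.794), k4=(19.246, 12.711, -6.480); state += dt/6·(k1+2k2+2k3+k4)
t=0.005: state=(2.247, 4.172, 6.126)
t=0.010: state=(2.343, 4.237, 6.095)
t=0.015: state=(2.437, 4.306, 6.068)
continuing one RK4 step at a time; state shown every 20 steps (Δt=0.1):
t=0.100: state=(4.007, 5.958, 6.146)
t=0.200: state=(6.204, 8.605, 8.086)
t=0.300: state=(8.428, 10.135, 12.565)
t=0.400: state=(8.904, 7.963, 17.004)
t=0.500: state=(6.883, 4.223, 17.365)
t=0.600: state=(4.416, 2.397, 14.945)
t=0.700: state=(3.006, 2.173, 12.232)
t=0.800: state=(2.625, 2.634, 10.014)
t=0.900: state=(2.943, 3.552, 8.475)
t=1.000: state=(3.830, 4.998, 7.813)
t=1.100: state=(5.266, 6.939, 8.443)
t=1.200: state=(7.007, 8.660, 10.846)
t=1.300: state=(8.143, 8.542, 14.356)
t=1.400: state=(7.610, 6.237, 16.350)
t=1.500: state=(5.861, 4.013, 15.606)
t=1.600: state=(4.307, 3.142, 13.576)
t=1.700: state=(3.572, 3.244, 11.545)
t=1.800: state=(3.587, 3.917, 10.017)
t=1.855: state=(3.853, 4.484, 9.486)

(x, y, z) = (3.853, 4.484, 9.486)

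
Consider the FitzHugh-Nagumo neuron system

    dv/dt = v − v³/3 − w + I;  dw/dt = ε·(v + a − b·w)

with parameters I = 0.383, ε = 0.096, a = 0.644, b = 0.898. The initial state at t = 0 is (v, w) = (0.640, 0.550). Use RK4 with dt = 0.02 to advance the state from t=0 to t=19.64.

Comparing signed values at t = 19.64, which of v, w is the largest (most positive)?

largest component: w

t=0.000: state=(0.640, 0.550)
step 1 (dt=0.02): k1=(0.386, 0.076), k2=(0.387, 0.076), k3=(0.387, 0.076), k4=(0.389, 0.076); state += dt/6·(k1+2k2+2k3+k4)
t=0.020: state=(0.648, 0.552)
t=0.040: state=(0.656, 0.553)
t=0.060: state=(0.663, 0.555)
continuing one RK4 step at a time; state shown every 50 steps (Δt=1):
t=1.000: state=(1.062, 0.642)
t=2.000: state=(1.348, 0.761)
t=3.000: state=(1.402, 0.885)
t=4.000: state=(1.346, 0.998)
t=5.000: state=(1.248, 1.095)
t=6.000: state=(1.123, 1.173)
t=7.000: state=(0.965, 1.231)
t=8.000: state=(0.741, 1.268)
t=9.000: state=(0.349, 1.274)
t=10.000: state=(-0.555, 1.224)
t=11.000: state=(-1.772, 1.068)
t=12.000: state=(-1.945, 0.864)
t=13.000: state=(-1.889, 0.675)
t=14.000: state=(-1.821, 0.508)
t=15.000: state=(-1.754, 0.361)
t=16.000: state=(-1.688, 0.232)
t=17.000: state=(-1.623, 0.120)
t=18.000: state=(-1.559, 0.023)
t=19.000: state=(-1.496, -0.060)
t=19.640: state=(-1.456, -0.107)
compare at T: v=-1.456, w=-0.107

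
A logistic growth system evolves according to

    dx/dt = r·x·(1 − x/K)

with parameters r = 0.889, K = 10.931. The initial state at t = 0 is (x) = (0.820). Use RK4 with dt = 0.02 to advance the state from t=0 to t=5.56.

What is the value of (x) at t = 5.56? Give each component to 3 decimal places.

t=0.000: state=(0.820)
step 1 (dt=0.02): k1=(0.674), k2=(0.679), k3=(0.679), k4=(0.685); state += dt/6·(k1+2k2+2k3+k4)
t=0.020: state=(0.834)
t=0.040: state=(0.847)
t=0.060: state=(0.861)
continuing one RK4 step at a time; state shown every 10 steps (Δt=0.2):
t=0.200: state=(0.965)
t=0.400: state=(1.134)
t=0.600: state=(1.328)
t=0.800: state=(1.549)
t=1.000: state=(1.801)
t=1.200: state=(2.085)
t=1.400: state=(2.401)
t=1.600: state=(2.751)
t=1.800: state=(3.133)
t=2.000: state=(3.545)
t=2.200: state=(3.983)
t=2.400: state=(4.443)
t=2.600: state=(4.919)
t=2.800: state=(5.403)
t=3.000: state=(5.888)
t=3.200: state=(6.366)
t=3.400: state=(6.831)
t=3.600: state=(7.276)
t=3.800: state=(7.695)
t=4.000: state=(8.085)
t=4.200: state=(8.443)
t=4.400: state=(8.768)
t=4.600: state=(9.060)
t=4.800: state=(9.320)
t=5.000: state=(9.549)
t=5.200: state=(9.750)
t=5.400: state=(9.924)
t=5.560: state=(10.047)

(x) = (10.047)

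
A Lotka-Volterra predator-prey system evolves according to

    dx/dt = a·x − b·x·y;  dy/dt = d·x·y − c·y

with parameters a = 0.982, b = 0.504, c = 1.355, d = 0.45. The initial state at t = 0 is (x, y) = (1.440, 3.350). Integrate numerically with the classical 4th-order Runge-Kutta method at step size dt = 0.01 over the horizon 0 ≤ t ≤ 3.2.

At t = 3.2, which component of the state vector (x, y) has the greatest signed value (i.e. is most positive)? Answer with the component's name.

largest component: x

t=0.000: state=(1.440, 3.350)
step 1 (dt=0.01): k1=(-1.017, -2.368), k2=(-1.005, -2.368), k3=(-1.005, -2.368), k4=(-0.993, -2.367); state += dt/6·(k1+2k2+2k3+k4)
t=0.010: state=(1.430, 3.326)
t=0.020: state=(1.420, 3.303)
t=0.030: state=(1.411, 3.279)
continuing one RK4 step at a time; state shown every 20 steps (Δt=0.2):
t=0.200: state=(1.280, 2.886)
t=0.400: state=(1.191, 2.458)
t=0.600: state=(1.153, 2.083)
t=0.800: state=(1.157, 1.762)
t=1.000: state=(1.195, 1.493)
t=1.200: state=(1.266, 1.272)
t=1.400: state=(1.368, 1.092)
t=1.600: state=(1.503, 0.947)
t=1.800: state=(1.672, 0.833)
t=2.000: state=(1.880, 0.745)
t=2.200: state=(2.130, 0.680)
t=2.400: state=(2.426, 0.637)
t=2.600: state=(2.773, 0.613)
t=2.800: state=(3.173, 0.611)
t=3.000: state=(3.628, 0.632)
t=3.200: state=(4.133, 0.684)
compare at T: x=4.133, y=0.684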